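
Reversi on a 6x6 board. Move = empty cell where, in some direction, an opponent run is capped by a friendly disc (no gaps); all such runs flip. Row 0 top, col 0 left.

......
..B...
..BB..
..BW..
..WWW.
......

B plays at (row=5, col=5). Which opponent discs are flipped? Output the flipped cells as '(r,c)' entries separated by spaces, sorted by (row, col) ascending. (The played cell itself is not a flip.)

Answer: (3,3) (4,4)

Derivation:
Dir NW: opp run (4,4) (3,3) capped by B -> flip
Dir N: first cell '.' (not opp) -> no flip
Dir NE: edge -> no flip
Dir W: first cell '.' (not opp) -> no flip
Dir E: edge -> no flip
Dir SW: edge -> no flip
Dir S: edge -> no flip
Dir SE: edge -> no flip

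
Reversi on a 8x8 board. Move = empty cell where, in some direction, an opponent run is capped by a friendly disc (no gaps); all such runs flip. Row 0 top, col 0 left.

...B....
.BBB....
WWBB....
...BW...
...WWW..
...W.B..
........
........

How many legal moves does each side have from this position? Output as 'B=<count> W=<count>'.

Answer: B=5 W=7

Derivation:
-- B to move --
(1,0): no bracket -> illegal
(2,4): no bracket -> illegal
(2,5): no bracket -> illegal
(3,0): flips 1 -> legal
(3,1): flips 1 -> legal
(3,2): no bracket -> illegal
(3,5): flips 2 -> legal
(3,6): no bracket -> illegal
(4,2): no bracket -> illegal
(4,6): no bracket -> illegal
(5,2): no bracket -> illegal
(5,4): no bracket -> illegal
(5,6): flips 2 -> legal
(6,2): no bracket -> illegal
(6,3): flips 2 -> legal
(6,4): no bracket -> illegal
B mobility = 5
-- W to move --
(0,0): flips 3 -> legal
(0,1): flips 3 -> legal
(0,2): flips 1 -> legal
(0,4): no bracket -> illegal
(1,0): no bracket -> illegal
(1,4): no bracket -> illegal
(2,4): flips 2 -> legal
(3,1): no bracket -> illegal
(3,2): flips 1 -> legal
(4,2): no bracket -> illegal
(4,6): no bracket -> illegal
(5,4): no bracket -> illegal
(5,6): no bracket -> illegal
(6,4): no bracket -> illegal
(6,5): flips 1 -> legal
(6,6): flips 1 -> legal
W mobility = 7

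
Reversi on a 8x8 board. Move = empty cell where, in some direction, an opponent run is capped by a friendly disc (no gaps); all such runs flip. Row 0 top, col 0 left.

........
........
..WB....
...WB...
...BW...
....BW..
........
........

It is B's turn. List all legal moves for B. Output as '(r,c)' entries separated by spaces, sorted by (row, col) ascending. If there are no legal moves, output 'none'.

(1,1): no bracket -> illegal
(1,2): no bracket -> illegal
(1,3): no bracket -> illegal
(2,1): flips 1 -> legal
(2,4): no bracket -> illegal
(3,1): no bracket -> illegal
(3,2): flips 1 -> legal
(3,5): no bracket -> illegal
(4,2): no bracket -> illegal
(4,5): flips 1 -> legal
(4,6): no bracket -> illegal
(5,3): no bracket -> illegal
(5,6): flips 1 -> legal
(6,4): no bracket -> illegal
(6,5): no bracket -> illegal
(6,6): no bracket -> illegal

Answer: (2,1) (3,2) (4,5) (5,6)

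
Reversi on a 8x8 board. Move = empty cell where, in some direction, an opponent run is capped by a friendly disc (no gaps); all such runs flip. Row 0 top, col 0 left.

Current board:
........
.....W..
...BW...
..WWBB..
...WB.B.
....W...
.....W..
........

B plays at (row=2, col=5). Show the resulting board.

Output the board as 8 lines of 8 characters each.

Answer: ........
.....W..
...BBB..
..WWBB..
...WB.B.
....W...
.....W..
........

Derivation:
Place B at (2,5); scan 8 dirs for brackets.
Dir NW: first cell '.' (not opp) -> no flip
Dir N: opp run (1,5), next='.' -> no flip
Dir NE: first cell '.' (not opp) -> no flip
Dir W: opp run (2,4) capped by B -> flip
Dir E: first cell '.' (not opp) -> no flip
Dir SW: first cell 'B' (not opp) -> no flip
Dir S: first cell 'B' (not opp) -> no flip
Dir SE: first cell '.' (not opp) -> no flip
All flips: (2,4)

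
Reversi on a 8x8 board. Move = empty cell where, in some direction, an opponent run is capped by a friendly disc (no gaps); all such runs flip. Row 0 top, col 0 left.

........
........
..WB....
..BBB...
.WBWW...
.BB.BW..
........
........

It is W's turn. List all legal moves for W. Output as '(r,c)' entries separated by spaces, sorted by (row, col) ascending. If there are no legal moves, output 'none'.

(1,2): no bracket -> illegal
(1,3): flips 2 -> legal
(1,4): flips 2 -> legal
(2,1): flips 1 -> legal
(2,4): flips 2 -> legal
(2,5): flips 1 -> legal
(3,1): no bracket -> illegal
(3,5): no bracket -> illegal
(4,0): no bracket -> illegal
(4,5): no bracket -> illegal
(5,0): no bracket -> illegal
(5,3): flips 1 -> legal
(6,0): no bracket -> illegal
(6,1): flips 2 -> legal
(6,2): flips 3 -> legal
(6,3): flips 1 -> legal
(6,4): flips 1 -> legal
(6,5): flips 1 -> legal

Answer: (1,3) (1,4) (2,1) (2,4) (2,5) (5,3) (6,1) (6,2) (6,3) (6,4) (6,5)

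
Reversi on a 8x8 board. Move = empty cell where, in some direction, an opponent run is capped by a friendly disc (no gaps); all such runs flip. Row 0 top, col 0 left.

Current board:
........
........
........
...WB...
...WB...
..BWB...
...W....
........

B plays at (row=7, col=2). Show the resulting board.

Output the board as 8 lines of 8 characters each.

Place B at (7,2); scan 8 dirs for brackets.
Dir NW: first cell '.' (not opp) -> no flip
Dir N: first cell '.' (not opp) -> no flip
Dir NE: opp run (6,3) capped by B -> flip
Dir W: first cell '.' (not opp) -> no flip
Dir E: first cell '.' (not opp) -> no flip
Dir SW: edge -> no flip
Dir S: edge -> no flip
Dir SE: edge -> no flip
All flips: (6,3)

Answer: ........
........
........
...WB...
...WB...
..BWB...
...B....
..B.....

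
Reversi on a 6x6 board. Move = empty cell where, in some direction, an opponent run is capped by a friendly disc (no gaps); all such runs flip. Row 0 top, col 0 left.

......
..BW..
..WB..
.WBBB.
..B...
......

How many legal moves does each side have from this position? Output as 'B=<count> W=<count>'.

-- B to move --
(0,2): no bracket -> illegal
(0,3): flips 1 -> legal
(0,4): no bracket -> illegal
(1,1): flips 1 -> legal
(1,4): flips 1 -> legal
(2,0): flips 1 -> legal
(2,1): flips 1 -> legal
(2,4): no bracket -> illegal
(3,0): flips 1 -> legal
(4,0): no bracket -> illegal
(4,1): no bracket -> illegal
B mobility = 6
-- W to move --
(0,1): no bracket -> illegal
(0,2): flips 1 -> legal
(0,3): no bracket -> illegal
(1,1): flips 1 -> legal
(1,4): no bracket -> illegal
(2,1): no bracket -> illegal
(2,4): flips 1 -> legal
(2,5): no bracket -> illegal
(3,5): flips 3 -> legal
(4,1): no bracket -> illegal
(4,3): flips 2 -> legal
(4,4): flips 1 -> legal
(4,5): no bracket -> illegal
(5,1): no bracket -> illegal
(5,2): flips 2 -> legal
(5,3): flips 1 -> legal
W mobility = 8

Answer: B=6 W=8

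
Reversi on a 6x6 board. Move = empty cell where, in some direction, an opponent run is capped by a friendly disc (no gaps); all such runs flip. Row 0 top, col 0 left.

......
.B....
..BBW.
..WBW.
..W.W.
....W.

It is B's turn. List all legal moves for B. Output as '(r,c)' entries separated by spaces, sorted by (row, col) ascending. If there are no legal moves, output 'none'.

Answer: (1,5) (2,5) (3,1) (3,5) (4,1) (4,5) (5,1) (5,2) (5,5)

Derivation:
(1,3): no bracket -> illegal
(1,4): no bracket -> illegal
(1,5): flips 1 -> legal
(2,1): no bracket -> illegal
(2,5): flips 1 -> legal
(3,1): flips 1 -> legal
(3,5): flips 1 -> legal
(4,1): flips 1 -> legal
(4,3): no bracket -> illegal
(4,5): flips 1 -> legal
(5,1): flips 1 -> legal
(5,2): flips 2 -> legal
(5,3): no bracket -> illegal
(5,5): flips 1 -> legal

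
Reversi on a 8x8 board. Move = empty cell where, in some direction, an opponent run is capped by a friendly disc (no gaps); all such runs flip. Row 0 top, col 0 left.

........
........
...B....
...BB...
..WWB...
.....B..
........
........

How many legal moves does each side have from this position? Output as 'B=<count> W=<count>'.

-- B to move --
(3,1): no bracket -> illegal
(3,2): no bracket -> illegal
(4,1): flips 2 -> legal
(5,1): flips 1 -> legal
(5,2): flips 1 -> legal
(5,3): flips 1 -> legal
(5,4): no bracket -> illegal
B mobility = 4
-- W to move --
(1,2): no bracket -> illegal
(1,3): flips 2 -> legal
(1,4): no bracket -> illegal
(2,2): no bracket -> illegal
(2,4): flips 1 -> legal
(2,5): flips 1 -> legal
(3,2): no bracket -> illegal
(3,5): no bracket -> illegal
(4,5): flips 1 -> legal
(4,6): no bracket -> illegal
(5,3): no bracket -> illegal
(5,4): no bracket -> illegal
(5,6): no bracket -> illegal
(6,4): no bracket -> illegal
(6,5): no bracket -> illegal
(6,6): no bracket -> illegal
W mobility = 4

Answer: B=4 W=4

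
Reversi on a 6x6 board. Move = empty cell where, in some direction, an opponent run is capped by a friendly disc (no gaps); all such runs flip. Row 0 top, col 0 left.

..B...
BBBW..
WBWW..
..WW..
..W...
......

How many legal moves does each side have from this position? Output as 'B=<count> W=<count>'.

-- B to move --
(0,3): no bracket -> illegal
(0,4): no bracket -> illegal
(1,4): flips 1 -> legal
(2,4): flips 3 -> legal
(3,0): flips 1 -> legal
(3,1): no bracket -> illegal
(3,4): flips 1 -> legal
(4,1): no bracket -> illegal
(4,3): flips 1 -> legal
(4,4): flips 2 -> legal
(5,1): no bracket -> illegal
(5,2): flips 3 -> legal
(5,3): no bracket -> illegal
B mobility = 7
-- W to move --
(0,0): flips 2 -> legal
(0,1): flips 1 -> legal
(0,3): no bracket -> illegal
(3,0): no bracket -> illegal
(3,1): no bracket -> illegal
W mobility = 2

Answer: B=7 W=2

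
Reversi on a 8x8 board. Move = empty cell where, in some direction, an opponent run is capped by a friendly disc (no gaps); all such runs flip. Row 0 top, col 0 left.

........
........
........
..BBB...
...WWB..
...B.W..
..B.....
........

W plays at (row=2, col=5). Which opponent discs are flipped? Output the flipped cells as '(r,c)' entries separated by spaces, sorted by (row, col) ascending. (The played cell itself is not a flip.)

Answer: (3,4)

Derivation:
Dir NW: first cell '.' (not opp) -> no flip
Dir N: first cell '.' (not opp) -> no flip
Dir NE: first cell '.' (not opp) -> no flip
Dir W: first cell '.' (not opp) -> no flip
Dir E: first cell '.' (not opp) -> no flip
Dir SW: opp run (3,4) capped by W -> flip
Dir S: first cell '.' (not opp) -> no flip
Dir SE: first cell '.' (not opp) -> no flip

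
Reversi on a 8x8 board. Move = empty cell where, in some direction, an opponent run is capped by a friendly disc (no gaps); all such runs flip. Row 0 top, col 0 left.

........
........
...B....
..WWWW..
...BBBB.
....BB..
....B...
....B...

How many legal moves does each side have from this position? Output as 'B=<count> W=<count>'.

-- B to move --
(2,1): flips 1 -> legal
(2,2): flips 1 -> legal
(2,4): flips 2 -> legal
(2,5): flips 2 -> legal
(2,6): flips 1 -> legal
(3,1): no bracket -> illegal
(3,6): no bracket -> illegal
(4,1): flips 1 -> legal
(4,2): no bracket -> illegal
B mobility = 6
-- W to move --
(1,2): flips 1 -> legal
(1,3): flips 1 -> legal
(1,4): flips 1 -> legal
(2,2): no bracket -> illegal
(2,4): no bracket -> illegal
(3,6): no bracket -> illegal
(3,7): no bracket -> illegal
(4,2): no bracket -> illegal
(4,7): no bracket -> illegal
(5,2): flips 1 -> legal
(5,3): flips 2 -> legal
(5,6): flips 1 -> legal
(5,7): flips 1 -> legal
(6,3): no bracket -> illegal
(6,5): flips 4 -> legal
(6,6): flips 2 -> legal
(7,3): no bracket -> illegal
(7,5): no bracket -> illegal
W mobility = 9

Answer: B=6 W=9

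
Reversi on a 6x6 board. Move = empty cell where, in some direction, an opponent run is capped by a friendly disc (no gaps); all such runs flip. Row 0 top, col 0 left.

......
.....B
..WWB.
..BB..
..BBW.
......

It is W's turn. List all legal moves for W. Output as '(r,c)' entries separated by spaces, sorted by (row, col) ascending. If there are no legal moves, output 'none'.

Answer: (2,5) (4,1) (5,2) (5,3)

Derivation:
(0,4): no bracket -> illegal
(0,5): no bracket -> illegal
(1,3): no bracket -> illegal
(1,4): no bracket -> illegal
(2,1): no bracket -> illegal
(2,5): flips 1 -> legal
(3,1): no bracket -> illegal
(3,4): no bracket -> illegal
(3,5): no bracket -> illegal
(4,1): flips 3 -> legal
(5,1): no bracket -> illegal
(5,2): flips 2 -> legal
(5,3): flips 2 -> legal
(5,4): no bracket -> illegal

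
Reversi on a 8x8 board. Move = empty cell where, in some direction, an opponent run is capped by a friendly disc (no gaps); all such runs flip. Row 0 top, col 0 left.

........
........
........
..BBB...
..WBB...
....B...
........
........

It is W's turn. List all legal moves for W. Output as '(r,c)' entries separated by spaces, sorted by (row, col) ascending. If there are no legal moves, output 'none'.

Answer: (2,2) (2,4) (4,5)

Derivation:
(2,1): no bracket -> illegal
(2,2): flips 1 -> legal
(2,3): no bracket -> illegal
(2,4): flips 1 -> legal
(2,5): no bracket -> illegal
(3,1): no bracket -> illegal
(3,5): no bracket -> illegal
(4,1): no bracket -> illegal
(4,5): flips 2 -> legal
(5,2): no bracket -> illegal
(5,3): no bracket -> illegal
(5,5): no bracket -> illegal
(6,3): no bracket -> illegal
(6,4): no bracket -> illegal
(6,5): no bracket -> illegal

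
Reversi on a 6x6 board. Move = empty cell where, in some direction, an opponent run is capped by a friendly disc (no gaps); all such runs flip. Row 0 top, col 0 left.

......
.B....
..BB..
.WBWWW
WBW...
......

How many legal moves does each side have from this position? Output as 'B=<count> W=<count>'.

Answer: B=6 W=4

Derivation:
-- B to move --
(2,0): no bracket -> illegal
(2,1): flips 1 -> legal
(2,4): no bracket -> illegal
(2,5): no bracket -> illegal
(3,0): flips 1 -> legal
(4,3): flips 2 -> legal
(4,4): flips 1 -> legal
(4,5): flips 1 -> legal
(5,0): no bracket -> illegal
(5,1): no bracket -> illegal
(5,2): flips 1 -> legal
(5,3): no bracket -> illegal
B mobility = 6
-- W to move --
(0,0): flips 2 -> legal
(0,1): no bracket -> illegal
(0,2): no bracket -> illegal
(1,0): no bracket -> illegal
(1,2): flips 3 -> legal
(1,3): flips 2 -> legal
(1,4): no bracket -> illegal
(2,0): no bracket -> illegal
(2,1): no bracket -> illegal
(2,4): no bracket -> illegal
(3,0): no bracket -> illegal
(4,3): no bracket -> illegal
(5,0): no bracket -> illegal
(5,1): flips 1 -> legal
(5,2): no bracket -> illegal
W mobility = 4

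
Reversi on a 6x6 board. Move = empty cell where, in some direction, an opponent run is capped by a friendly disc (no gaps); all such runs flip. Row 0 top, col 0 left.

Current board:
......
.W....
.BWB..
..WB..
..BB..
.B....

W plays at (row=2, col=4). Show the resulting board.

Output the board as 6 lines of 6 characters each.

Place W at (2,4); scan 8 dirs for brackets.
Dir NW: first cell '.' (not opp) -> no flip
Dir N: first cell '.' (not opp) -> no flip
Dir NE: first cell '.' (not opp) -> no flip
Dir W: opp run (2,3) capped by W -> flip
Dir E: first cell '.' (not opp) -> no flip
Dir SW: opp run (3,3) (4,2) (5,1), next=edge -> no flip
Dir S: first cell '.' (not opp) -> no flip
Dir SE: first cell '.' (not opp) -> no flip
All flips: (2,3)

Answer: ......
.W....
.BWWW.
..WB..
..BB..
.B....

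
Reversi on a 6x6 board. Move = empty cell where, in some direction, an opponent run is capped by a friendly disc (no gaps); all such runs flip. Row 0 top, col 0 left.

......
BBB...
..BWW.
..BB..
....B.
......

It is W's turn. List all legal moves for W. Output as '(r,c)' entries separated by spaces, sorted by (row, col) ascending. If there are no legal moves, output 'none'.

Answer: (0,1) (2,1) (4,1) (4,2) (4,3)

Derivation:
(0,0): no bracket -> illegal
(0,1): flips 1 -> legal
(0,2): no bracket -> illegal
(0,3): no bracket -> illegal
(1,3): no bracket -> illegal
(2,0): no bracket -> illegal
(2,1): flips 1 -> legal
(3,1): no bracket -> illegal
(3,4): no bracket -> illegal
(3,5): no bracket -> illegal
(4,1): flips 1 -> legal
(4,2): flips 1 -> legal
(4,3): flips 1 -> legal
(4,5): no bracket -> illegal
(5,3): no bracket -> illegal
(5,4): no bracket -> illegal
(5,5): no bracket -> illegal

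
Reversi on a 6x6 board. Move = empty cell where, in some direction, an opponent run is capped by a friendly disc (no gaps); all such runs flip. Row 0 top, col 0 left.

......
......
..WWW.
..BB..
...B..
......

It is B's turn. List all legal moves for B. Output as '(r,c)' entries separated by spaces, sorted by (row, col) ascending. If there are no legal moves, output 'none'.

Answer: (1,1) (1,2) (1,3) (1,4) (1,5)

Derivation:
(1,1): flips 1 -> legal
(1,2): flips 1 -> legal
(1,3): flips 1 -> legal
(1,4): flips 1 -> legal
(1,5): flips 1 -> legal
(2,1): no bracket -> illegal
(2,5): no bracket -> illegal
(3,1): no bracket -> illegal
(3,4): no bracket -> illegal
(3,5): no bracket -> illegal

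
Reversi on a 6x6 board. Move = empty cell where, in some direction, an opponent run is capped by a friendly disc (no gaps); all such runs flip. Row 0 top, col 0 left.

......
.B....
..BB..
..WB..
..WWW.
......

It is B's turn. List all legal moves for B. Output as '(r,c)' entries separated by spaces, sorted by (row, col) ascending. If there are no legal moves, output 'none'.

Answer: (3,1) (4,1) (5,1) (5,2) (5,3) (5,5)

Derivation:
(2,1): no bracket -> illegal
(3,1): flips 1 -> legal
(3,4): no bracket -> illegal
(3,5): no bracket -> illegal
(4,1): flips 1 -> legal
(4,5): no bracket -> illegal
(5,1): flips 1 -> legal
(5,2): flips 2 -> legal
(5,3): flips 1 -> legal
(5,4): no bracket -> illegal
(5,5): flips 1 -> legal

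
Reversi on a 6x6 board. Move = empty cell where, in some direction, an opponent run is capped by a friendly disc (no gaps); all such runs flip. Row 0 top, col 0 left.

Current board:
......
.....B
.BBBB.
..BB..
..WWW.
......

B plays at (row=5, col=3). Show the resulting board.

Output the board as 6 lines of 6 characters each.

Place B at (5,3); scan 8 dirs for brackets.
Dir NW: opp run (4,2), next='.' -> no flip
Dir N: opp run (4,3) capped by B -> flip
Dir NE: opp run (4,4), next='.' -> no flip
Dir W: first cell '.' (not opp) -> no flip
Dir E: first cell '.' (not opp) -> no flip
Dir SW: edge -> no flip
Dir S: edge -> no flip
Dir SE: edge -> no flip
All flips: (4,3)

Answer: ......
.....B
.BBBB.
..BB..
..WBW.
...B..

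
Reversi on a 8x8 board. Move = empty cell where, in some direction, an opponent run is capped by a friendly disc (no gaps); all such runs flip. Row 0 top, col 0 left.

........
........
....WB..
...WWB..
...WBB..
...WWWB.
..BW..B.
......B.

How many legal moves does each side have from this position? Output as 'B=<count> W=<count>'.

-- B to move --
(1,3): flips 1 -> legal
(1,4): flips 2 -> legal
(1,5): no bracket -> illegal
(2,2): flips 1 -> legal
(2,3): flips 2 -> legal
(3,2): flips 2 -> legal
(4,2): flips 1 -> legal
(4,6): no bracket -> illegal
(5,2): flips 5 -> legal
(6,4): flips 2 -> legal
(6,5): flips 1 -> legal
(7,2): flips 2 -> legal
(7,3): no bracket -> illegal
(7,4): no bracket -> illegal
B mobility = 10
-- W to move --
(1,4): no bracket -> illegal
(1,5): flips 3 -> legal
(1,6): flips 1 -> legal
(2,6): flips 3 -> legal
(3,6): flips 2 -> legal
(4,6): flips 3 -> legal
(4,7): no bracket -> illegal
(5,1): no bracket -> illegal
(5,2): no bracket -> illegal
(5,7): flips 1 -> legal
(6,1): flips 1 -> legal
(6,5): no bracket -> illegal
(6,7): flips 2 -> legal
(7,1): flips 1 -> legal
(7,2): no bracket -> illegal
(7,3): no bracket -> illegal
(7,5): no bracket -> illegal
(7,7): flips 1 -> legal
W mobility = 10

Answer: B=10 W=10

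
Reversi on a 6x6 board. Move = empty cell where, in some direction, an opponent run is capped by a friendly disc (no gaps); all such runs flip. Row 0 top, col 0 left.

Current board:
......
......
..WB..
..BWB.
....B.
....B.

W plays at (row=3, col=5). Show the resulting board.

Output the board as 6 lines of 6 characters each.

Answer: ......
......
..WB..
..BWWW
....B.
....B.

Derivation:
Place W at (3,5); scan 8 dirs for brackets.
Dir NW: first cell '.' (not opp) -> no flip
Dir N: first cell '.' (not opp) -> no flip
Dir NE: edge -> no flip
Dir W: opp run (3,4) capped by W -> flip
Dir E: edge -> no flip
Dir SW: opp run (4,4), next='.' -> no flip
Dir S: first cell '.' (not opp) -> no flip
Dir SE: edge -> no flip
All flips: (3,4)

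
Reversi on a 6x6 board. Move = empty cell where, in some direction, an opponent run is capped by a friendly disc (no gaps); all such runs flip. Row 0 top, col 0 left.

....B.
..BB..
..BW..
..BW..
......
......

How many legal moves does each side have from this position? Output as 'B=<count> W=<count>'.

-- B to move --
(1,4): flips 1 -> legal
(2,4): flips 1 -> legal
(3,4): flips 2 -> legal
(4,2): no bracket -> illegal
(4,3): flips 2 -> legal
(4,4): flips 1 -> legal
B mobility = 5
-- W to move --
(0,1): flips 1 -> legal
(0,2): no bracket -> illegal
(0,3): flips 1 -> legal
(0,5): no bracket -> illegal
(1,1): flips 1 -> legal
(1,4): no bracket -> illegal
(1,5): no bracket -> illegal
(2,1): flips 1 -> legal
(2,4): no bracket -> illegal
(3,1): flips 1 -> legal
(4,1): flips 1 -> legal
(4,2): no bracket -> illegal
(4,3): no bracket -> illegal
W mobility = 6

Answer: B=5 W=6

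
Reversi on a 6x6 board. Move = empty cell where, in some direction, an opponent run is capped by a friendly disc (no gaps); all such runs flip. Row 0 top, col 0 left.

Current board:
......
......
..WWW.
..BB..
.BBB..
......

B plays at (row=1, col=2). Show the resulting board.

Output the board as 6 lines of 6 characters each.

Answer: ......
..B...
..BWW.
..BB..
.BBB..
......

Derivation:
Place B at (1,2); scan 8 dirs for brackets.
Dir NW: first cell '.' (not opp) -> no flip
Dir N: first cell '.' (not opp) -> no flip
Dir NE: first cell '.' (not opp) -> no flip
Dir W: first cell '.' (not opp) -> no flip
Dir E: first cell '.' (not opp) -> no flip
Dir SW: first cell '.' (not opp) -> no flip
Dir S: opp run (2,2) capped by B -> flip
Dir SE: opp run (2,3), next='.' -> no flip
All flips: (2,2)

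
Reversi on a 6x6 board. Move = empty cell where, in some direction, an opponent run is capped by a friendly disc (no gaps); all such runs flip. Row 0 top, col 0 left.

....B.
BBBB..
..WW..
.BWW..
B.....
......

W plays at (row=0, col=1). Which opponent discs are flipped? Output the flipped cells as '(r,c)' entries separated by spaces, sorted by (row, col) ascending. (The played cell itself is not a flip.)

Dir NW: edge -> no flip
Dir N: edge -> no flip
Dir NE: edge -> no flip
Dir W: first cell '.' (not opp) -> no flip
Dir E: first cell '.' (not opp) -> no flip
Dir SW: opp run (1,0), next=edge -> no flip
Dir S: opp run (1,1), next='.' -> no flip
Dir SE: opp run (1,2) capped by W -> flip

Answer: (1,2)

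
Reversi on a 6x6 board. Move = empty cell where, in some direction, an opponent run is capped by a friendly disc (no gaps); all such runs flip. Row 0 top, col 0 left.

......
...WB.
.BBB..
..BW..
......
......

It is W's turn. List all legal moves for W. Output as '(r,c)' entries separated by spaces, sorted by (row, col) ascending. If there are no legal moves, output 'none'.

(0,3): no bracket -> illegal
(0,4): no bracket -> illegal
(0,5): no bracket -> illegal
(1,0): no bracket -> illegal
(1,1): flips 1 -> legal
(1,2): no bracket -> illegal
(1,5): flips 1 -> legal
(2,0): no bracket -> illegal
(2,4): no bracket -> illegal
(2,5): no bracket -> illegal
(3,0): no bracket -> illegal
(3,1): flips 2 -> legal
(3,4): no bracket -> illegal
(4,1): no bracket -> illegal
(4,2): no bracket -> illegal
(4,3): no bracket -> illegal

Answer: (1,1) (1,5) (3,1)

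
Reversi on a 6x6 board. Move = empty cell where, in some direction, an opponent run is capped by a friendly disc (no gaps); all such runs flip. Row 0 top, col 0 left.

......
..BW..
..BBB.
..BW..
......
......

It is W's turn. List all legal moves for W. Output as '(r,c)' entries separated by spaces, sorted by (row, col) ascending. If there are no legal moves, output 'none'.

(0,1): no bracket -> illegal
(0,2): no bracket -> illegal
(0,3): no bracket -> illegal
(1,1): flips 2 -> legal
(1,4): no bracket -> illegal
(1,5): flips 1 -> legal
(2,1): no bracket -> illegal
(2,5): no bracket -> illegal
(3,1): flips 2 -> legal
(3,4): no bracket -> illegal
(3,5): flips 1 -> legal
(4,1): no bracket -> illegal
(4,2): no bracket -> illegal
(4,3): no bracket -> illegal

Answer: (1,1) (1,5) (3,1) (3,5)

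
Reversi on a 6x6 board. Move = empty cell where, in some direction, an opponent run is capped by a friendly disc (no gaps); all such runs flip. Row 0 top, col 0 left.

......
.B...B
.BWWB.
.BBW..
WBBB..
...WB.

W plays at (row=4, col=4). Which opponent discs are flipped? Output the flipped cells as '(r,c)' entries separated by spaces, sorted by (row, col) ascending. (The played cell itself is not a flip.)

Answer: (4,1) (4,2) (4,3)

Derivation:
Dir NW: first cell 'W' (not opp) -> no flip
Dir N: first cell '.' (not opp) -> no flip
Dir NE: first cell '.' (not opp) -> no flip
Dir W: opp run (4,3) (4,2) (4,1) capped by W -> flip
Dir E: first cell '.' (not opp) -> no flip
Dir SW: first cell 'W' (not opp) -> no flip
Dir S: opp run (5,4), next=edge -> no flip
Dir SE: first cell '.' (not opp) -> no flip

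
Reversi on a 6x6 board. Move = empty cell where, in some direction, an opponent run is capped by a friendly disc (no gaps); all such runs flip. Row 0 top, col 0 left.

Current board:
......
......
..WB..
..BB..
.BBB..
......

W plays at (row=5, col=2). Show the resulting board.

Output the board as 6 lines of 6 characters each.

Place W at (5,2); scan 8 dirs for brackets.
Dir NW: opp run (4,1), next='.' -> no flip
Dir N: opp run (4,2) (3,2) capped by W -> flip
Dir NE: opp run (4,3), next='.' -> no flip
Dir W: first cell '.' (not opp) -> no flip
Dir E: first cell '.' (not opp) -> no flip
Dir SW: edge -> no flip
Dir S: edge -> no flip
Dir SE: edge -> no flip
All flips: (3,2) (4,2)

Answer: ......
......
..WB..
..WB..
.BWB..
..W...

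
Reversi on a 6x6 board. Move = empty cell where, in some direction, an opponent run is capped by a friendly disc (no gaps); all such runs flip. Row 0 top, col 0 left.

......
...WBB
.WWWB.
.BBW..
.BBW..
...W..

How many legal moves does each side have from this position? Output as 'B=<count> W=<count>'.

Answer: B=9 W=9

Derivation:
-- B to move --
(0,2): flips 1 -> legal
(0,3): no bracket -> illegal
(0,4): flips 2 -> legal
(1,0): flips 1 -> legal
(1,1): flips 1 -> legal
(1,2): flips 2 -> legal
(2,0): flips 3 -> legal
(3,0): no bracket -> illegal
(3,4): flips 1 -> legal
(4,4): flips 1 -> legal
(5,2): no bracket -> illegal
(5,4): flips 1 -> legal
B mobility = 9
-- W to move --
(0,3): no bracket -> illegal
(0,4): no bracket -> illegal
(0,5): flips 1 -> legal
(2,0): flips 2 -> legal
(2,5): flips 1 -> legal
(3,0): flips 2 -> legal
(3,4): no bracket -> illegal
(3,5): flips 1 -> legal
(4,0): flips 3 -> legal
(5,0): flips 2 -> legal
(5,1): flips 3 -> legal
(5,2): flips 2 -> legal
W mobility = 9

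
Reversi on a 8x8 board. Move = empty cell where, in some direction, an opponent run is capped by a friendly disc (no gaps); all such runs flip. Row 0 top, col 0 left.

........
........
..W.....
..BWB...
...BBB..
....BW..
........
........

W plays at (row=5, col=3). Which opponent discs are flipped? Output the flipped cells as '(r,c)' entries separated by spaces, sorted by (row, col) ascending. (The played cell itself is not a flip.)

Answer: (4,3) (5,4)

Derivation:
Dir NW: first cell '.' (not opp) -> no flip
Dir N: opp run (4,3) capped by W -> flip
Dir NE: opp run (4,4), next='.' -> no flip
Dir W: first cell '.' (not opp) -> no flip
Dir E: opp run (5,4) capped by W -> flip
Dir SW: first cell '.' (not opp) -> no flip
Dir S: first cell '.' (not opp) -> no flip
Dir SE: first cell '.' (not opp) -> no flip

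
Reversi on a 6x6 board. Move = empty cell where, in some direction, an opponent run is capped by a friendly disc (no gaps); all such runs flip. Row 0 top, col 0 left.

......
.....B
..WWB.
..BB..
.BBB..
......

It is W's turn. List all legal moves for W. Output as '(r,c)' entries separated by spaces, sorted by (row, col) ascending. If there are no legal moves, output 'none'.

Answer: (2,5) (4,4) (5,0) (5,2) (5,3)

Derivation:
(0,4): no bracket -> illegal
(0,5): no bracket -> illegal
(1,3): no bracket -> illegal
(1,4): no bracket -> illegal
(2,1): no bracket -> illegal
(2,5): flips 1 -> legal
(3,0): no bracket -> illegal
(3,1): no bracket -> illegal
(3,4): no bracket -> illegal
(3,5): no bracket -> illegal
(4,0): no bracket -> illegal
(4,4): flips 1 -> legal
(5,0): flips 2 -> legal
(5,1): no bracket -> illegal
(5,2): flips 2 -> legal
(5,3): flips 2 -> legal
(5,4): no bracket -> illegal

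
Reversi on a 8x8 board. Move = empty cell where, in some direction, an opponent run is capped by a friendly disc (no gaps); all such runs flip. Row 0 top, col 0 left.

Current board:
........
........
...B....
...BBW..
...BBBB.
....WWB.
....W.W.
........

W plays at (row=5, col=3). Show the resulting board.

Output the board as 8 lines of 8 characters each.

Place W at (5,3); scan 8 dirs for brackets.
Dir NW: first cell '.' (not opp) -> no flip
Dir N: opp run (4,3) (3,3) (2,3), next='.' -> no flip
Dir NE: opp run (4,4) capped by W -> flip
Dir W: first cell '.' (not opp) -> no flip
Dir E: first cell 'W' (not opp) -> no flip
Dir SW: first cell '.' (not opp) -> no flip
Dir S: first cell '.' (not opp) -> no flip
Dir SE: first cell 'W' (not opp) -> no flip
All flips: (4,4)

Answer: ........
........
...B....
...BBW..
...BWBB.
...WWWB.
....W.W.
........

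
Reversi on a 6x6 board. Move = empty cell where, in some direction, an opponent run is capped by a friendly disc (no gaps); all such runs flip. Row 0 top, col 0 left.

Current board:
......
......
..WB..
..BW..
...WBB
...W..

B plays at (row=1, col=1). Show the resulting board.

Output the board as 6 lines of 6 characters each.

Answer: ......
.B....
..BB..
..BB..
...WBB
...W..

Derivation:
Place B at (1,1); scan 8 dirs for brackets.
Dir NW: first cell '.' (not opp) -> no flip
Dir N: first cell '.' (not opp) -> no flip
Dir NE: first cell '.' (not opp) -> no flip
Dir W: first cell '.' (not opp) -> no flip
Dir E: first cell '.' (not opp) -> no flip
Dir SW: first cell '.' (not opp) -> no flip
Dir S: first cell '.' (not opp) -> no flip
Dir SE: opp run (2,2) (3,3) capped by B -> flip
All flips: (2,2) (3,3)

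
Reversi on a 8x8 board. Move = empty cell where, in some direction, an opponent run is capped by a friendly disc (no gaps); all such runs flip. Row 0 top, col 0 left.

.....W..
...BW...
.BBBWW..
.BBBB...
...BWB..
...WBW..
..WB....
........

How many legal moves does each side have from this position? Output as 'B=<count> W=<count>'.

-- B to move --
(0,3): no bracket -> illegal
(0,4): flips 2 -> legal
(0,6): no bracket -> illegal
(1,5): flips 2 -> legal
(1,6): flips 1 -> legal
(2,6): flips 2 -> legal
(3,5): flips 1 -> legal
(3,6): no bracket -> illegal
(4,2): no bracket -> illegal
(4,6): no bracket -> illegal
(5,1): no bracket -> illegal
(5,2): flips 1 -> legal
(5,6): flips 1 -> legal
(6,1): flips 1 -> legal
(6,4): no bracket -> illegal
(6,5): flips 1 -> legal
(6,6): flips 2 -> legal
(7,1): no bracket -> illegal
(7,2): no bracket -> illegal
(7,3): no bracket -> illegal
B mobility = 10
-- W to move --
(0,2): flips 1 -> legal
(0,3): flips 4 -> legal
(0,4): no bracket -> illegal
(1,0): no bracket -> illegal
(1,1): flips 2 -> legal
(1,2): flips 1 -> legal
(2,0): flips 3 -> legal
(3,0): no bracket -> illegal
(3,5): flips 1 -> legal
(3,6): no bracket -> illegal
(4,0): no bracket -> illegal
(4,1): flips 2 -> legal
(4,2): flips 2 -> legal
(4,6): flips 1 -> legal
(5,2): flips 2 -> legal
(5,6): no bracket -> illegal
(6,4): flips 2 -> legal
(6,5): no bracket -> illegal
(7,2): no bracket -> illegal
(7,3): flips 1 -> legal
(7,4): no bracket -> illegal
W mobility = 12

Answer: B=10 W=12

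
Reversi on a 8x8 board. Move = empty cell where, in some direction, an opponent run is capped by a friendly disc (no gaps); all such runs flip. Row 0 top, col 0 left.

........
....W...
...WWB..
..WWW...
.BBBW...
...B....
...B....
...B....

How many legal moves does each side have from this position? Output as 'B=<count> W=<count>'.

Answer: B=8 W=9

Derivation:
-- B to move --
(0,3): flips 1 -> legal
(0,4): no bracket -> illegal
(0,5): flips 3 -> legal
(1,2): no bracket -> illegal
(1,3): flips 2 -> legal
(1,5): flips 2 -> legal
(2,1): flips 1 -> legal
(2,2): flips 3 -> legal
(3,1): no bracket -> illegal
(3,5): flips 1 -> legal
(4,5): flips 1 -> legal
(5,4): no bracket -> illegal
(5,5): no bracket -> illegal
B mobility = 8
-- W to move --
(1,5): no bracket -> illegal
(1,6): flips 1 -> legal
(2,6): flips 1 -> legal
(3,0): no bracket -> illegal
(3,1): no bracket -> illegal
(3,5): no bracket -> illegal
(3,6): flips 1 -> legal
(4,0): flips 3 -> legal
(5,0): flips 1 -> legal
(5,1): flips 1 -> legal
(5,2): flips 2 -> legal
(5,4): flips 1 -> legal
(6,2): flips 1 -> legal
(6,4): no bracket -> illegal
(7,2): no bracket -> illegal
(7,4): no bracket -> illegal
W mobility = 9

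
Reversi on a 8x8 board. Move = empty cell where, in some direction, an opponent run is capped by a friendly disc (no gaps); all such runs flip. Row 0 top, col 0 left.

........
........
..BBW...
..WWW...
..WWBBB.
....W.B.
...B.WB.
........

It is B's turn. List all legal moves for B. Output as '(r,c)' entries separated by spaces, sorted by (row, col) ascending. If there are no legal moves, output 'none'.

Answer: (1,4) (2,5) (4,1) (5,2) (5,3) (6,4) (7,4)

Derivation:
(1,3): no bracket -> illegal
(1,4): flips 2 -> legal
(1,5): no bracket -> illegal
(2,1): no bracket -> illegal
(2,5): flips 1 -> legal
(3,1): no bracket -> illegal
(3,5): no bracket -> illegal
(4,1): flips 3 -> legal
(5,1): no bracket -> illegal
(5,2): flips 2 -> legal
(5,3): flips 2 -> legal
(5,5): no bracket -> illegal
(6,4): flips 2 -> legal
(7,4): flips 1 -> legal
(7,5): no bracket -> illegal
(7,6): no bracket -> illegal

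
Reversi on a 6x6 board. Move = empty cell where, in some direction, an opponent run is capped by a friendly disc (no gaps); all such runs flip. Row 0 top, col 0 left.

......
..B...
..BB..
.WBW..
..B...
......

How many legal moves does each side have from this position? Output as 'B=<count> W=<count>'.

Answer: B=7 W=4

Derivation:
-- B to move --
(2,0): flips 1 -> legal
(2,1): no bracket -> illegal
(2,4): flips 1 -> legal
(3,0): flips 1 -> legal
(3,4): flips 1 -> legal
(4,0): flips 1 -> legal
(4,1): no bracket -> illegal
(4,3): flips 1 -> legal
(4,4): flips 1 -> legal
B mobility = 7
-- W to move --
(0,1): no bracket -> illegal
(0,2): no bracket -> illegal
(0,3): no bracket -> illegal
(1,1): flips 1 -> legal
(1,3): flips 2 -> legal
(1,4): no bracket -> illegal
(2,1): no bracket -> illegal
(2,4): no bracket -> illegal
(3,4): no bracket -> illegal
(4,1): no bracket -> illegal
(4,3): no bracket -> illegal
(5,1): flips 1 -> legal
(5,2): no bracket -> illegal
(5,3): flips 1 -> legal
W mobility = 4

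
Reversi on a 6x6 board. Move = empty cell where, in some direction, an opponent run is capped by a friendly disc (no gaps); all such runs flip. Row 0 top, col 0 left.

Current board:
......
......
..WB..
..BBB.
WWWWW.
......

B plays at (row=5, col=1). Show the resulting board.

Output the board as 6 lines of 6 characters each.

Answer: ......
......
..WB..
..BBB.
WWBWW.
.B....

Derivation:
Place B at (5,1); scan 8 dirs for brackets.
Dir NW: opp run (4,0), next=edge -> no flip
Dir N: opp run (4,1), next='.' -> no flip
Dir NE: opp run (4,2) capped by B -> flip
Dir W: first cell '.' (not opp) -> no flip
Dir E: first cell '.' (not opp) -> no flip
Dir SW: edge -> no flip
Dir S: edge -> no flip
Dir SE: edge -> no flip
All flips: (4,2)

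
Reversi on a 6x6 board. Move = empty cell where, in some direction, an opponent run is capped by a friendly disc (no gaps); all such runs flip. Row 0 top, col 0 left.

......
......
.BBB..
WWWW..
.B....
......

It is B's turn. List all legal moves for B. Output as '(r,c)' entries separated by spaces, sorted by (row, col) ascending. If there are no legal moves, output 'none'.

Answer: (4,0) (4,2) (4,3) (4,4)

Derivation:
(2,0): no bracket -> illegal
(2,4): no bracket -> illegal
(3,4): no bracket -> illegal
(4,0): flips 1 -> legal
(4,2): flips 1 -> legal
(4,3): flips 2 -> legal
(4,4): flips 1 -> legal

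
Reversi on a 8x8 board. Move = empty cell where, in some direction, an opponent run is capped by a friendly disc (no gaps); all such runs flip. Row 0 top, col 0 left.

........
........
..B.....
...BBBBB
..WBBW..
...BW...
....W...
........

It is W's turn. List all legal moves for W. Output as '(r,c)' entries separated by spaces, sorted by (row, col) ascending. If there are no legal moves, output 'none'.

(1,1): no bracket -> illegal
(1,2): no bracket -> illegal
(1,3): no bracket -> illegal
(2,1): no bracket -> illegal
(2,3): flips 1 -> legal
(2,4): flips 3 -> legal
(2,5): flips 1 -> legal
(2,6): no bracket -> illegal
(2,7): flips 1 -> legal
(3,1): no bracket -> illegal
(3,2): flips 1 -> legal
(4,6): no bracket -> illegal
(4,7): no bracket -> illegal
(5,2): flips 1 -> legal
(5,5): no bracket -> illegal
(6,2): no bracket -> illegal
(6,3): no bracket -> illegal

Answer: (2,3) (2,4) (2,5) (2,7) (3,2) (5,2)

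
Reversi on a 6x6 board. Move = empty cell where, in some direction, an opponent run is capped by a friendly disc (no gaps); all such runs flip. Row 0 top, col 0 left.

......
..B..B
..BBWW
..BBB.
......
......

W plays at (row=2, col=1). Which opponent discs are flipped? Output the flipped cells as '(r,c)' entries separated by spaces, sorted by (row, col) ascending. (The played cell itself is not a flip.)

Answer: (2,2) (2,3)

Derivation:
Dir NW: first cell '.' (not opp) -> no flip
Dir N: first cell '.' (not opp) -> no flip
Dir NE: opp run (1,2), next='.' -> no flip
Dir W: first cell '.' (not opp) -> no flip
Dir E: opp run (2,2) (2,3) capped by W -> flip
Dir SW: first cell '.' (not opp) -> no flip
Dir S: first cell '.' (not opp) -> no flip
Dir SE: opp run (3,2), next='.' -> no flip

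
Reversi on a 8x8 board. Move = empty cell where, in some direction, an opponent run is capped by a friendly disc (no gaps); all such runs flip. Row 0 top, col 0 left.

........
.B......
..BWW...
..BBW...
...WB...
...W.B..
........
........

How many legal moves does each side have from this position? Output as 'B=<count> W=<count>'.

-- B to move --
(1,2): no bracket -> illegal
(1,3): flips 1 -> legal
(1,4): flips 3 -> legal
(1,5): flips 1 -> legal
(2,5): flips 2 -> legal
(3,5): flips 1 -> legal
(4,2): flips 1 -> legal
(4,5): no bracket -> illegal
(5,2): no bracket -> illegal
(5,4): flips 1 -> legal
(6,2): flips 1 -> legal
(6,3): flips 2 -> legal
(6,4): no bracket -> illegal
B mobility = 9
-- W to move --
(0,0): no bracket -> illegal
(0,1): no bracket -> illegal
(0,2): no bracket -> illegal
(1,0): no bracket -> illegal
(1,2): no bracket -> illegal
(1,3): no bracket -> illegal
(2,0): no bracket -> illegal
(2,1): flips 2 -> legal
(3,1): flips 2 -> legal
(3,5): flips 1 -> legal
(4,1): flips 1 -> legal
(4,2): flips 1 -> legal
(4,5): flips 1 -> legal
(4,6): no bracket -> illegal
(5,4): flips 1 -> legal
(5,6): no bracket -> illegal
(6,4): no bracket -> illegal
(6,5): no bracket -> illegal
(6,6): no bracket -> illegal
W mobility = 7

Answer: B=9 W=7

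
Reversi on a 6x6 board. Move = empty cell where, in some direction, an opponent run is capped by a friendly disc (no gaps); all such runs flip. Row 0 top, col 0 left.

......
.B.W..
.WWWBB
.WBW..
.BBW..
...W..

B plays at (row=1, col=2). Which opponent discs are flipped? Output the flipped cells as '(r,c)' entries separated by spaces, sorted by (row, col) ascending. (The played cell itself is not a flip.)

Answer: (2,2)

Derivation:
Dir NW: first cell '.' (not opp) -> no flip
Dir N: first cell '.' (not opp) -> no flip
Dir NE: first cell '.' (not opp) -> no flip
Dir W: first cell 'B' (not opp) -> no flip
Dir E: opp run (1,3), next='.' -> no flip
Dir SW: opp run (2,1), next='.' -> no flip
Dir S: opp run (2,2) capped by B -> flip
Dir SE: opp run (2,3), next='.' -> no flip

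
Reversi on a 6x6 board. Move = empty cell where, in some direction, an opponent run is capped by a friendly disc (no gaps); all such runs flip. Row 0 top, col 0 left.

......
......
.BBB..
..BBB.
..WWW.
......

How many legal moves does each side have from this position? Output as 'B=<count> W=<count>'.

Answer: B=5 W=6

Derivation:
-- B to move --
(3,1): no bracket -> illegal
(3,5): no bracket -> illegal
(4,1): no bracket -> illegal
(4,5): no bracket -> illegal
(5,1): flips 1 -> legal
(5,2): flips 2 -> legal
(5,3): flips 1 -> legal
(5,4): flips 2 -> legal
(5,5): flips 1 -> legal
B mobility = 5
-- W to move --
(1,0): flips 2 -> legal
(1,1): flips 2 -> legal
(1,2): flips 2 -> legal
(1,3): flips 2 -> legal
(1,4): no bracket -> illegal
(2,0): no bracket -> illegal
(2,4): flips 2 -> legal
(2,5): flips 1 -> legal
(3,0): no bracket -> illegal
(3,1): no bracket -> illegal
(3,5): no bracket -> illegal
(4,1): no bracket -> illegal
(4,5): no bracket -> illegal
W mobility = 6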